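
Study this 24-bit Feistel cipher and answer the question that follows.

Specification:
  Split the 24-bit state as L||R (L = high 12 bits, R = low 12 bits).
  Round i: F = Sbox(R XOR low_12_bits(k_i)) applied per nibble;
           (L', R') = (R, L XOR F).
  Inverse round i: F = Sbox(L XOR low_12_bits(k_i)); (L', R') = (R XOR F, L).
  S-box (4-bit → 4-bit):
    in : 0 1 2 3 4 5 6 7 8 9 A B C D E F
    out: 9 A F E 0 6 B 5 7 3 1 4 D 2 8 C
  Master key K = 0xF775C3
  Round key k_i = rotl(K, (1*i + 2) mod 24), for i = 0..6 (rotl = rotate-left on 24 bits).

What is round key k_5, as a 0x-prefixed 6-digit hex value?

K = 0xF775C3
k_0 = rotl(K, (1*0+2) mod 24) = rotl(K, 2) = 0xDDD70F
k_1 = rotl(K, (1*1+2) mod 24) = rotl(K, 3) = 0xBBAE1F
k_2 = rotl(K, (1*2+2) mod 24) = rotl(K, 4) = 0x775C3F
k_3 = rotl(K, (1*3+2) mod 24) = rotl(K, 5) = 0xEEB87E
k_4 = rotl(K, (1*4+2) mod 24) = rotl(K, 6) = 0xDD70FD
k_5 = rotl(K, (1*5+2) mod 24) = rotl(K, 7) = 0xBAE1FB

0xBAE1FB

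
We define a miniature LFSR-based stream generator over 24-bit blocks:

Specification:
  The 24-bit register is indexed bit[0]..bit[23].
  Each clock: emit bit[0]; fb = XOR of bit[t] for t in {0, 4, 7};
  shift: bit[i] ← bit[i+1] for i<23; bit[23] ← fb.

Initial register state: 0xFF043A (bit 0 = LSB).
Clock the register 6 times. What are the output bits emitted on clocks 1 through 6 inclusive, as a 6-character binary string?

010111

reg_0 = 0xFF043A
clock 1: out=0, reg = 0xFF821D
clock 2: out=1, reg = 0x7FC10E
clock 3: out=0, reg = 0x3FE087
clock 4: out=1, reg = 0x1FF043
clock 5: out=1, reg = 0x8FF821
clock 6: out=1, reg = 0xC7FC10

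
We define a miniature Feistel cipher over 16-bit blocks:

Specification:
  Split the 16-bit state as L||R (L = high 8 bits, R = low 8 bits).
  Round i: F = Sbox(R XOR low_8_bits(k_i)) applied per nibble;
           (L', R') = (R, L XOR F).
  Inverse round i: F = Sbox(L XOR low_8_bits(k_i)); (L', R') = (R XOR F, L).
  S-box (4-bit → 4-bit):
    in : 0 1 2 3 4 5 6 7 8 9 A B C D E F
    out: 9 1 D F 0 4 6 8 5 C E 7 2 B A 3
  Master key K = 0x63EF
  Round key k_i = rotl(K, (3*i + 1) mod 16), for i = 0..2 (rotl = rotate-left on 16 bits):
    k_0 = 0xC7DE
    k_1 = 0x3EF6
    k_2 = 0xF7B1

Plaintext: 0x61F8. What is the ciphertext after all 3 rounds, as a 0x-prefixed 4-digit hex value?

0xF9B2

s_0 = plaintext = 0x61F8
s_1 = Round(s_0, k_0) = 0xF8B7
s_2 = Round(s_1, k_1) = 0xB7F9
s_3 = Round(s_2, k_2) = 0xF9B2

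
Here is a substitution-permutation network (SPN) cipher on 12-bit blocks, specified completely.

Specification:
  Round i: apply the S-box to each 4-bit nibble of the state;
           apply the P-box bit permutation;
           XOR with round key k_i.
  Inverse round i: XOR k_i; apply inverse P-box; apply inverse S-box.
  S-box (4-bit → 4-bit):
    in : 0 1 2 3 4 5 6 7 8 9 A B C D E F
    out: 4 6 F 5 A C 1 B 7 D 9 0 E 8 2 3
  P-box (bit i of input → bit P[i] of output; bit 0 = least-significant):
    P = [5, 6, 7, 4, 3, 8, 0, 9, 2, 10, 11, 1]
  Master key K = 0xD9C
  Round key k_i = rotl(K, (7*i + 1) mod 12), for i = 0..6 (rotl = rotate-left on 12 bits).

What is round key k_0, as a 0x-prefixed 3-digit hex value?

K = 0xD9C
k_0 = rotl(K, (7*0+1) mod 12) = rotl(K, 1) = 0xB39

0xB39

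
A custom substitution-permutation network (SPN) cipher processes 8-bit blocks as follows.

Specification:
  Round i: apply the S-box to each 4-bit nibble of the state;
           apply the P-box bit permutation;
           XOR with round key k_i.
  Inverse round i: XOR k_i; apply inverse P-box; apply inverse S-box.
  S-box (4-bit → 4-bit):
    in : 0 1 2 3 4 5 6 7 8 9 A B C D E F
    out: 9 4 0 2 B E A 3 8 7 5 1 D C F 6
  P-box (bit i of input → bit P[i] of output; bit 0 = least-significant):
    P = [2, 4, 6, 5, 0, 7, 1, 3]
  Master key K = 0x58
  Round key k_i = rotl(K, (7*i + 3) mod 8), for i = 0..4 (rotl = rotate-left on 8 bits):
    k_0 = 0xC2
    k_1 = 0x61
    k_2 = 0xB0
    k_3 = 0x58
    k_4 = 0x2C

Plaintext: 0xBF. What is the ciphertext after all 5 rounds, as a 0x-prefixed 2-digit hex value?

0x06

s_0 = plaintext = 0xBF
s_1 = Round(s_0, k_0) = 0x93
s_2 = Round(s_1, k_1) = 0xF2
s_3 = Round(s_2, k_2) = 0x32
s_4 = Round(s_3, k_3) = 0xD8
s_5 = Round(s_4, k_4) = 0x06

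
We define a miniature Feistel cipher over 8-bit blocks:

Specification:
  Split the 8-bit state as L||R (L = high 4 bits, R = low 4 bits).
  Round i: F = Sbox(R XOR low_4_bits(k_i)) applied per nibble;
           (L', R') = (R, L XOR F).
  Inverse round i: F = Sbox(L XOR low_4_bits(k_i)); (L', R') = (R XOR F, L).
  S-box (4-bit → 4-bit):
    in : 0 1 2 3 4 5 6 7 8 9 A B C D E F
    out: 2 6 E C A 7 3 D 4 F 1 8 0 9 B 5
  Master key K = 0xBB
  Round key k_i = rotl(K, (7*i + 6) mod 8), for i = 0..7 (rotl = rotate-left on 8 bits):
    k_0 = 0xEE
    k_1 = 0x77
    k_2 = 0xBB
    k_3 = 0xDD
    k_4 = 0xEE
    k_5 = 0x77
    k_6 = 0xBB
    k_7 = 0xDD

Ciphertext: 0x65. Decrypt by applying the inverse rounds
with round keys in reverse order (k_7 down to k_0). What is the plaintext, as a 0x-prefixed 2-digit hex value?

s_0 = ciphertext = 0x65
s_1 = InvRound(s_0, k_7) = 0xD6
s_2 = InvRound(s_1, k_6) = 0x5D
s_3 = InvRound(s_2, k_5) = 0x35
s_4 = InvRound(s_3, k_4) = 0xC3
s_5 = InvRound(s_4, k_3) = 0x5C
s_6 = InvRound(s_5, k_2) = 0x75
s_7 = InvRound(s_6, k_1) = 0x77
s_8 = InvRound(s_7, k_0) = 0x87

0x87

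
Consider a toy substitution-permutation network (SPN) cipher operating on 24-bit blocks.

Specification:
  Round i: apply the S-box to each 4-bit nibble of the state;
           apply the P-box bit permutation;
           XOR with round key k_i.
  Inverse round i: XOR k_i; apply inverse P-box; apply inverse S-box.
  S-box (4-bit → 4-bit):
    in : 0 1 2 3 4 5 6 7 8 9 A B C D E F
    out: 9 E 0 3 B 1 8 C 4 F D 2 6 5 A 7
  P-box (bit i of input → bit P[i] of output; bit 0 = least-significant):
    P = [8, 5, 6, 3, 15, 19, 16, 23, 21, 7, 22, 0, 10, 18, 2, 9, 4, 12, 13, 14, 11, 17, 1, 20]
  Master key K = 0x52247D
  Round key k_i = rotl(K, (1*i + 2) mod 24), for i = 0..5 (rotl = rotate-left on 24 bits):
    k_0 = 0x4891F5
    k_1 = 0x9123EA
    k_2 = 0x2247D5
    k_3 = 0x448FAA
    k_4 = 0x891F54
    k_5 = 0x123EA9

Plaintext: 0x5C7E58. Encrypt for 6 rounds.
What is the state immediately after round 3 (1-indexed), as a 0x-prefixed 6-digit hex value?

0xC257D2

s_0 = plaintext = 0x5C7E58
s_1 = Round(s_0, k_0) = 0x482B30
s_2 = Round(s_1, k_1) = 0x8B8A62
s_3 = Round(s_2, k_2) = 0xC257D2
s_4 = Round(s_3, k_3) = 0x070BA9
s_5 = Round(s_4, k_4) = 0x18F0BC
s_6 = Round(s_5, k_5) = 0x2C1ACE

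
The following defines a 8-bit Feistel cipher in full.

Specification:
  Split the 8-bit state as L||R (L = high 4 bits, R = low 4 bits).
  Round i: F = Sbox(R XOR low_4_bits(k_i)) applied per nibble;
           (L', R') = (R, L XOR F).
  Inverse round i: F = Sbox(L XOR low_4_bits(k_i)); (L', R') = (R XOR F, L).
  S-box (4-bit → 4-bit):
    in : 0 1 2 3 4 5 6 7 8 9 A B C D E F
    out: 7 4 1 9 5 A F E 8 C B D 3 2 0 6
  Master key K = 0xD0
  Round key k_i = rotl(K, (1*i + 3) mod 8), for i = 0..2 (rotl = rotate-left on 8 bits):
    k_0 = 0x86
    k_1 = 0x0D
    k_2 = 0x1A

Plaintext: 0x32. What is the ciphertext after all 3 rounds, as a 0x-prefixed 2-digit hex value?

s_0 = plaintext = 0x32
s_1 = Round(s_0, k_0) = 0x26
s_2 = Round(s_1, k_1) = 0x6F
s_3 = Round(s_2, k_2) = 0xFC

0xFC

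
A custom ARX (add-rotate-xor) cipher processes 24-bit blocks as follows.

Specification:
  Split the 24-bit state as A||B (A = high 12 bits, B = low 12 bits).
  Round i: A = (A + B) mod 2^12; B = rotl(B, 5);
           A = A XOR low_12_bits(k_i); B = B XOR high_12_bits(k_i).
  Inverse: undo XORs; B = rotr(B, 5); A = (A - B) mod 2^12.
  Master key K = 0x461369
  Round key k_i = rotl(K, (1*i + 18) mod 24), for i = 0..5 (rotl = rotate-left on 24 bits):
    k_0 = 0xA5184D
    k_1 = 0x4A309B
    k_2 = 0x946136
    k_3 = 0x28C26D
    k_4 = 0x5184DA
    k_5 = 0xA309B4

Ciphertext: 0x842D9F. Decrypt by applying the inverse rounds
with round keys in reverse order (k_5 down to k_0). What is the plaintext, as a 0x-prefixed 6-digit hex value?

0x8266E7

s_0 = ciphertext = 0x842D9F
s_1 = InvRound(s_0, k_5) = 0xA397BD
s_2 = InvRound(s_1, k_4) = 0xC4E295
s_3 = InvRound(s_2, k_3) = 0x1A3C80
s_4 = InvRound(s_3, k_2) = 0xD6732E
s_5 = InvRound(s_4, k_1) = 0x7406BC
s_6 = InvRound(s_5, k_0) = 0x8266E7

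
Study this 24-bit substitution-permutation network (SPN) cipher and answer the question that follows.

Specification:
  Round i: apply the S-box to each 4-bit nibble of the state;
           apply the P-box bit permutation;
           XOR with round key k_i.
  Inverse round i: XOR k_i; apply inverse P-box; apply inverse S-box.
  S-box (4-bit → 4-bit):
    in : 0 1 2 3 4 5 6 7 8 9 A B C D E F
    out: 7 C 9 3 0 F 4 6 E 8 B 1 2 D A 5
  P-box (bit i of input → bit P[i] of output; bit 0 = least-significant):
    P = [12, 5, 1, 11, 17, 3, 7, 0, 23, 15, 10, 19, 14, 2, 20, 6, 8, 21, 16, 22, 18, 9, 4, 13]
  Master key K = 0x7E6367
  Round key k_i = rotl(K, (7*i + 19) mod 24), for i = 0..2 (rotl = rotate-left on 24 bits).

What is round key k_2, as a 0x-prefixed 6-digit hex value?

0xC6CEFC

K = 0x7E6367
k_0 = rotl(K, (7*0+19) mod 24) = rotl(K, 19) = 0x3BF31B
k_1 = rotl(K, (7*1+19) mod 24) = rotl(K, 2) = 0xF98D9D
k_2 = rotl(K, (7*2+19) mod 24) = rotl(K, 9) = 0xC6CEFC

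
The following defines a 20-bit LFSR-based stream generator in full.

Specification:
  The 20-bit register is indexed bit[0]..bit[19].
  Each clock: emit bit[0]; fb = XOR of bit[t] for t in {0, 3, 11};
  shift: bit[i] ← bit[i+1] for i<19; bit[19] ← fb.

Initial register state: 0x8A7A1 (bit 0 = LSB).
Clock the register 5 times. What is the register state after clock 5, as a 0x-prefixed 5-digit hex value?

0x0C53D

reg_0 = 0x8A7A1
clock 1: out=1, reg = 0xC53D0
clock 2: out=0, reg = 0x629E8
clock 3: out=0, reg = 0x314F4
clock 4: out=0, reg = 0x18A7A
clock 5: out=0, reg = 0x0C53D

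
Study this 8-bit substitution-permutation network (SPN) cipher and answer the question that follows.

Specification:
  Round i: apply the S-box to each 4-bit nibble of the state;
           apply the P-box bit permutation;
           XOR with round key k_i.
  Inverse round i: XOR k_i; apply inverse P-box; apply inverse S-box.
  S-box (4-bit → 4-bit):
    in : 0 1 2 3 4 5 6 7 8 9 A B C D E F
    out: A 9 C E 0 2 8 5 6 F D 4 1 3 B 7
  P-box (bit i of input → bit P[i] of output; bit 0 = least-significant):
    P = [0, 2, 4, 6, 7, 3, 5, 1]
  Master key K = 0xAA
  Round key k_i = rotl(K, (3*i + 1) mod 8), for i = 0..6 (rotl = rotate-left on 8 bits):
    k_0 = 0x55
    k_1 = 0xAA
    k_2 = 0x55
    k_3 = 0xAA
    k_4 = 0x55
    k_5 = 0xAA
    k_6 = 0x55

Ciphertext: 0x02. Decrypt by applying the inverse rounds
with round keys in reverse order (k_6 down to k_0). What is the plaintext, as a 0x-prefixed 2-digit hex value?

s_0 = ciphertext = 0x02
s_1 = InvRound(s_0, k_6) = 0x69
s_2 = InvRound(s_1, k_5) = 0x11
s_3 = InvRound(s_2, k_4) = 0x40
s_4 = InvRound(s_3, k_3) = 0x96
s_5 = InvRound(s_4, k_2) = 0x11
s_6 = InvRound(s_5, k_1) = 0x97
s_7 = InvRound(s_6, k_0) = 0x16

0x16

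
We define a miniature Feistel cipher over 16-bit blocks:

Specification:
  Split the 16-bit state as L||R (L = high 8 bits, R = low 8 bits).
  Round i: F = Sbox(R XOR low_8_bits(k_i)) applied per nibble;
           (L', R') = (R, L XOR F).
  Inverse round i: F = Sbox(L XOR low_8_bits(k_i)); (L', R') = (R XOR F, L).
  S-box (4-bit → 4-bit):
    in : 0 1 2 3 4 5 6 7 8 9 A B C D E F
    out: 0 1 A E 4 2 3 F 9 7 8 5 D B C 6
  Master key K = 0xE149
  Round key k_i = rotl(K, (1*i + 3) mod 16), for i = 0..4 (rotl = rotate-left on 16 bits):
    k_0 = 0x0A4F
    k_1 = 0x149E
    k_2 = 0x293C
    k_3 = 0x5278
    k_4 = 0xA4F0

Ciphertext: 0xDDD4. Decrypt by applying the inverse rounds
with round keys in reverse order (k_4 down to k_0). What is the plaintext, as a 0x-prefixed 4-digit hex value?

s_0 = ciphertext = 0xDDD4
s_1 = InvRound(s_0, k_4) = 0x7FDD
s_2 = InvRound(s_1, k_3) = 0xD27F
s_3 = InvRound(s_2, k_2) = 0xB3D2
s_4 = InvRound(s_3, k_1) = 0x79B3
s_5 = InvRound(s_4, k_0) = 0x5079

0x5079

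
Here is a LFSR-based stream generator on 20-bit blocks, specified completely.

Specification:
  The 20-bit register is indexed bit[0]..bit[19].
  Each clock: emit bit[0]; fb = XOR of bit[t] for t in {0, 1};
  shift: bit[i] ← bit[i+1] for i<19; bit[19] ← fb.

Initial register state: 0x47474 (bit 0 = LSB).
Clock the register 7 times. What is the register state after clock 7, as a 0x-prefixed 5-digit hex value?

0x9C8E8

reg_0 = 0x47474
clock 1: out=0, reg = 0x23A3A
clock 2: out=0, reg = 0x91D1D
clock 3: out=1, reg = 0xC8E8E
clock 4: out=0, reg = 0xE4747
clock 5: out=1, reg = 0x723A3
clock 6: out=1, reg = 0x391D1
clock 7: out=1, reg = 0x9C8E8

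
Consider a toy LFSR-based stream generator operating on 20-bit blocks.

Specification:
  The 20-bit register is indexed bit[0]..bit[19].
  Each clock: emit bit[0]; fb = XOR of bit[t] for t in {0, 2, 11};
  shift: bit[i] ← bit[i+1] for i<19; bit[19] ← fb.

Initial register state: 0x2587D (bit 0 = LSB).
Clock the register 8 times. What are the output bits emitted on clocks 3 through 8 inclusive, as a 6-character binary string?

reg_0 = 0x2587D
clock 1: out=1, reg = 0x92C3E
clock 2: out=0, reg = 0x4961F
clock 3: out=1, reg = 0x24B0F
clock 4: out=1, reg = 0x92587
clock 5: out=1, reg = 0x492C3
clock 6: out=1, reg = 0xA4961
clock 7: out=1, reg = 0x524B0
clock 8: out=0, reg = 0x29258

111110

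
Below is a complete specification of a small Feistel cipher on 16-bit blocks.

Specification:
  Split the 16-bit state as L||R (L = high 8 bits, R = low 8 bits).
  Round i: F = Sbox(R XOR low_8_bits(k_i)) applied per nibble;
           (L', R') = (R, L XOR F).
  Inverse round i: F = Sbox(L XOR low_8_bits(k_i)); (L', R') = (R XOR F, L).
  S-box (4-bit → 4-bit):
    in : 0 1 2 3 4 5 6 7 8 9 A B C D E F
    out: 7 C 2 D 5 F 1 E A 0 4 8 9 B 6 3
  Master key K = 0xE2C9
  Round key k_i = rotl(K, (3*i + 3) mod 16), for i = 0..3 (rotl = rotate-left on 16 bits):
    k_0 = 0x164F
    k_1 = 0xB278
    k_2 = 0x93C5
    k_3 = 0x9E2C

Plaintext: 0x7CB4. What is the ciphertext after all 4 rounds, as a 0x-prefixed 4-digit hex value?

0x0E4F

s_0 = plaintext = 0x7CB4
s_1 = Round(s_0, k_0) = 0xB444
s_2 = Round(s_1, k_1) = 0x446D
s_3 = Round(s_2, k_2) = 0x6D0E
s_4 = Round(s_3, k_3) = 0x0E4F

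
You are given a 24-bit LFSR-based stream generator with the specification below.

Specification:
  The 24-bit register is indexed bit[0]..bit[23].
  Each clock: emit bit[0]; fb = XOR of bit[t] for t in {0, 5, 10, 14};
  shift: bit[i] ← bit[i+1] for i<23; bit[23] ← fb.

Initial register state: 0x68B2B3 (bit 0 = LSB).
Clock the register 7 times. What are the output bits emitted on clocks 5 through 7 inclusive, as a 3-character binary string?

110

reg_0 = 0x68B2B3
clock 1: out=1, reg = 0x345959
clock 2: out=1, reg = 0x1A2CAC
clock 3: out=0, reg = 0x0D1656
clock 4: out=0, reg = 0x868B2B
clock 5: out=1, reg = 0x434595
clock 6: out=1, reg = 0xA1A2CA
clock 7: out=0, reg = 0x50D165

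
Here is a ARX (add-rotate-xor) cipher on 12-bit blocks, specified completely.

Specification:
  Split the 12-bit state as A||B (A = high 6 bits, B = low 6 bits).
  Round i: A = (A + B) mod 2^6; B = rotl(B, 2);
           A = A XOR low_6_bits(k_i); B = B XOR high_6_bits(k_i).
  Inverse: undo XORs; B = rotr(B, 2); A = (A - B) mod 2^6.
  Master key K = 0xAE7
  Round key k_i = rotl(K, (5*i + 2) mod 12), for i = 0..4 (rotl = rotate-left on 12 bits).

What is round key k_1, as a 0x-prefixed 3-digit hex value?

0x3D7

K = 0xAE7
k_0 = rotl(K, (5*0+2) mod 12) = rotl(K, 2) = 0xB9E
k_1 = rotl(K, (5*1+2) mod 12) = rotl(K, 7) = 0x3D7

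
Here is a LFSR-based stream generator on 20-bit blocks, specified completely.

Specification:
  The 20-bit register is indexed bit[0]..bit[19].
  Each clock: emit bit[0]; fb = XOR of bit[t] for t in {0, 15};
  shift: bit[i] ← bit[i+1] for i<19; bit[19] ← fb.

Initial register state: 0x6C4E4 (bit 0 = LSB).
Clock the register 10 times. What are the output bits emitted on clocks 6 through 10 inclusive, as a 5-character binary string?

reg_0 = 0x6C4E4
clock 1: out=0, reg = 0xB6272
clock 2: out=0, reg = 0x5B139
clock 3: out=1, reg = 0x2D89C
clock 4: out=0, reg = 0x96C4E
clock 5: out=0, reg = 0x4B627
clock 6: out=1, reg = 0x25B13
clock 7: out=1, reg = 0x92D89
clock 8: out=1, reg = 0xC96C4
clock 9: out=0, reg = 0xE4B62
clock 10: out=0, reg = 0x725B1

11100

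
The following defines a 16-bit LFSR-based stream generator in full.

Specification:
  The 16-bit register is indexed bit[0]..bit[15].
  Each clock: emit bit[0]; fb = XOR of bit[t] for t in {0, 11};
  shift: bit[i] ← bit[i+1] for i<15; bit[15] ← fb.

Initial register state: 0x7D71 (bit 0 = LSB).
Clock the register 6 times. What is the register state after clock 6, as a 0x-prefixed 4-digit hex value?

reg_0 = 0x7D71
clock 1: out=1, reg = 0x3EB8
clock 2: out=0, reg = 0x9F5C
clock 3: out=0, reg = 0xCFAE
clock 4: out=0, reg = 0xE7D7
clock 5: out=1, reg = 0xF3EB
clock 6: out=1, reg = 0xF9F5

0xF9F5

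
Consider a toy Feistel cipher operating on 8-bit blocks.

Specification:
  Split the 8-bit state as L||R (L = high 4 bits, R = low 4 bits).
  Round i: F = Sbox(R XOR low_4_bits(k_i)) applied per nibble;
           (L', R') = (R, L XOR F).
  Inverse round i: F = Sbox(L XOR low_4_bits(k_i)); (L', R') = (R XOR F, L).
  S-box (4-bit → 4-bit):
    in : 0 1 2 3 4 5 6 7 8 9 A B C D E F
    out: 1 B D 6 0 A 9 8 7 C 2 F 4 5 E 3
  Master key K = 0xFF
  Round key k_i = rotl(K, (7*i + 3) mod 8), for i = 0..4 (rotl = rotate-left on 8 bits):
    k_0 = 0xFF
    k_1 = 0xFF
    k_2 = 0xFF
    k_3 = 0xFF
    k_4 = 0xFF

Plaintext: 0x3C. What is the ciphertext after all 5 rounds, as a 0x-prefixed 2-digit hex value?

0x5C

s_0 = plaintext = 0x3C
s_1 = Round(s_0, k_0) = 0xC5
s_2 = Round(s_1, k_1) = 0x5E
s_3 = Round(s_2, k_2) = 0xEE
s_4 = Round(s_3, k_3) = 0xE5
s_5 = Round(s_4, k_4) = 0x5C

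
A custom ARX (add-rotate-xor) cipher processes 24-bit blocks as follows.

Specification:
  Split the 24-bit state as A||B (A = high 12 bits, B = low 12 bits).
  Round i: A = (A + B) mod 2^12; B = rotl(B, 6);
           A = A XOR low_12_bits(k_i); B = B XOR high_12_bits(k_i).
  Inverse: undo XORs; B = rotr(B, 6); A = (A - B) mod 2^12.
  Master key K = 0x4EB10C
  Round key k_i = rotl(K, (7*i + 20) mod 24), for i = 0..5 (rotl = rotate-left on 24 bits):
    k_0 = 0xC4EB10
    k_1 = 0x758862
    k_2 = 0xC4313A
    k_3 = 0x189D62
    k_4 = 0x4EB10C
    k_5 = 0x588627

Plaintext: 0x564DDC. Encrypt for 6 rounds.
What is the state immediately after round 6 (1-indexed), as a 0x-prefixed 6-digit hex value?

0xD61716

s_0 = plaintext = 0x564DDC
s_1 = Round(s_0, k_0) = 0x850B79
s_2 = Round(s_1, k_1) = 0xBAB935
s_3 = Round(s_2, k_2) = 0x5DA127
s_4 = Round(s_3, k_3) = 0xA6384D
s_5 = Round(s_4, k_4) = 0x3BC78A
s_6 = Round(s_5, k_5) = 0xD61716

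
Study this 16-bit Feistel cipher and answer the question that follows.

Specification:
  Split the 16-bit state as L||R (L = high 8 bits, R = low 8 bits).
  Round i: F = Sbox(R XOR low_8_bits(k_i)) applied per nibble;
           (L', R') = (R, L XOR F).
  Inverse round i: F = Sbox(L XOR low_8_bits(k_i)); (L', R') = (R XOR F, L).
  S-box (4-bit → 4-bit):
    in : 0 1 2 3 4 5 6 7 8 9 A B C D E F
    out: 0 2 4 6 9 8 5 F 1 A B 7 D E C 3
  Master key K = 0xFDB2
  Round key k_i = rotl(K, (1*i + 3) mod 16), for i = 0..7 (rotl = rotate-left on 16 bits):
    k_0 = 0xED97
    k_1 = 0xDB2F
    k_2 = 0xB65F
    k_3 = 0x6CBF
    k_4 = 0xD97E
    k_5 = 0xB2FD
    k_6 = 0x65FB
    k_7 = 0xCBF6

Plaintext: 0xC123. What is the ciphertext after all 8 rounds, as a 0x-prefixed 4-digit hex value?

s_0 = plaintext = 0xC123
s_1 = Round(s_0, k_0) = 0x23B8
s_2 = Round(s_1, k_1) = 0xB88C
s_3 = Round(s_2, k_2) = 0x8C5E
s_4 = Round(s_3, k_3) = 0x5E4E
s_5 = Round(s_4, k_4) = 0x4E3E
s_6 = Round(s_5, k_5) = 0x3E98
s_7 = Round(s_6, k_6) = 0x9868
s_8 = Round(s_7, k_7) = 0x6834

0x6834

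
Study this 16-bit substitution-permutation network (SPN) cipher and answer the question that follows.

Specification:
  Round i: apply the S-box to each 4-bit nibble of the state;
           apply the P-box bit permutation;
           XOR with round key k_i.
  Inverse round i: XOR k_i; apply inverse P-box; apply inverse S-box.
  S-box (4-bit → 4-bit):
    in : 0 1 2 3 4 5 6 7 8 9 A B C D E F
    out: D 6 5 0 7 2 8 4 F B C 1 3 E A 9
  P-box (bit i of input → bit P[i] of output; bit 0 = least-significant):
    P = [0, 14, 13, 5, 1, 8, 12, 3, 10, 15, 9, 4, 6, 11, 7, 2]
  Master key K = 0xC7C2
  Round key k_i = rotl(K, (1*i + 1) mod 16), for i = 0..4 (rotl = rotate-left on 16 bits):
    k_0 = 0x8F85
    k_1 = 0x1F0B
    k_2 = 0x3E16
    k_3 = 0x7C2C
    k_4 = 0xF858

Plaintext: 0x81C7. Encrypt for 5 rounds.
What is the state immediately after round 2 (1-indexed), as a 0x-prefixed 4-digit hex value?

s_0 = plaintext = 0x81C7
s_1 = Round(s_0, k_0) = 0x2443
s_2 = Round(s_1, k_1) = 0x88C9
s_3 = Round(s_2, k_2) = 0xF1E1
s_4 = Round(s_3, k_3) = 0x9F60
s_5 = Round(s_4, k_4) = 0xD425

0x88C9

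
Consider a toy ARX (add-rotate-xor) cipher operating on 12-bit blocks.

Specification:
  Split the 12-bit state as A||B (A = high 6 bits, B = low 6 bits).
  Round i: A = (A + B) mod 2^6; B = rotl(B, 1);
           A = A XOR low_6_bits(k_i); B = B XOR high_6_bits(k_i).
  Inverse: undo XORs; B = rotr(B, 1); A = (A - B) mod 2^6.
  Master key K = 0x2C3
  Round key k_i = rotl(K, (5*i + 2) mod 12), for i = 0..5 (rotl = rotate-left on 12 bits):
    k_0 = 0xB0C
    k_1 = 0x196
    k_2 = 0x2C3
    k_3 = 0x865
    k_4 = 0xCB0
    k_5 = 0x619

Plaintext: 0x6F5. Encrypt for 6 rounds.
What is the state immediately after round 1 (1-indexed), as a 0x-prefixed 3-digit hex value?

s_0 = plaintext = 0x6F5
s_1 = Round(s_0, k_0) = 0x707
s_2 = Round(s_1, k_1) = 0xD48
s_3 = Round(s_2, k_2) = 0xF9B
s_4 = Round(s_3, k_3) = 0xF17
s_5 = Round(s_4, k_4) = 0x8DC
s_6 = Round(s_5, k_5) = 0x9A0

0x707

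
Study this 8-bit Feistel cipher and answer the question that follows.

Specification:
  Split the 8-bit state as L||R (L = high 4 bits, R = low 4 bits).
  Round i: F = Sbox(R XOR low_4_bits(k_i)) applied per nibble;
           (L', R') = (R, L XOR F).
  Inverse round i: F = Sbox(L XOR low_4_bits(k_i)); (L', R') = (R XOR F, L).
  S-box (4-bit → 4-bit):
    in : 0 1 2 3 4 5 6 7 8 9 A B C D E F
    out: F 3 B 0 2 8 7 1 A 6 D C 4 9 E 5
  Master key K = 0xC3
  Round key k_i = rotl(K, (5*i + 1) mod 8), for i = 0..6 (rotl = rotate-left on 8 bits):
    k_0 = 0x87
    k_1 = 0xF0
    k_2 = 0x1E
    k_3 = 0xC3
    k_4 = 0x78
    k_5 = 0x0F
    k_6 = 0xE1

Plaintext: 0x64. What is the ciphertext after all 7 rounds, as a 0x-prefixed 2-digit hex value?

0xF4

s_0 = plaintext = 0x64
s_1 = Round(s_0, k_0) = 0x46
s_2 = Round(s_1, k_1) = 0x63
s_3 = Round(s_2, k_2) = 0x3F
s_4 = Round(s_3, k_3) = 0xF7
s_5 = Round(s_4, k_4) = 0x7A
s_6 = Round(s_5, k_5) = 0xAF
s_7 = Round(s_6, k_6) = 0xF4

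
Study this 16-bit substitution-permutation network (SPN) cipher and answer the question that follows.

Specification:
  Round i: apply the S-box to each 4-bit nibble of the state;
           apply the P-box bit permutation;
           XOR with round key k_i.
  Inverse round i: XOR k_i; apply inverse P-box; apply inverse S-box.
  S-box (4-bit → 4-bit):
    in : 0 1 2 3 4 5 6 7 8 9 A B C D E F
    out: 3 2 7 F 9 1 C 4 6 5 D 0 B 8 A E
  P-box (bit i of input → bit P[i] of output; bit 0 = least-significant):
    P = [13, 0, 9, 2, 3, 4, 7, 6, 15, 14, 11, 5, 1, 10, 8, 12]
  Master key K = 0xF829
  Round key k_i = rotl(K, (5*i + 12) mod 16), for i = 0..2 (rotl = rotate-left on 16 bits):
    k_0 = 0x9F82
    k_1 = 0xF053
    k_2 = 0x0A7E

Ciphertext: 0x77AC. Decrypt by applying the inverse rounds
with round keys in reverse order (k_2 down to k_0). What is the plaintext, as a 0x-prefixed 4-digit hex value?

s_0 = ciphertext = 0x77AC
s_1 = InvRound(s_0, k_2) = 0x38F5
s_2 = InvRound(s_1, k_1) = 0x537D
s_3 = InvRound(s_2, k_0) = 0x033E

0x033E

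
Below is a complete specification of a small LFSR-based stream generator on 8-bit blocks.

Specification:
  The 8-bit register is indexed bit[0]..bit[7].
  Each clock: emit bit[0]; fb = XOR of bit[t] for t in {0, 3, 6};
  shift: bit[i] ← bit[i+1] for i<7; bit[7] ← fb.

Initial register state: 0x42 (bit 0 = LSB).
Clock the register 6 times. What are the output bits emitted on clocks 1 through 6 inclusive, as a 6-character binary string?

reg_0 = 0x42
clock 1: out=0, reg = 0xA1
clock 2: out=1, reg = 0xD0
clock 3: out=0, reg = 0xE8
clock 4: out=0, reg = 0x74
clock 5: out=0, reg = 0xBA
clock 6: out=0, reg = 0xDD

010000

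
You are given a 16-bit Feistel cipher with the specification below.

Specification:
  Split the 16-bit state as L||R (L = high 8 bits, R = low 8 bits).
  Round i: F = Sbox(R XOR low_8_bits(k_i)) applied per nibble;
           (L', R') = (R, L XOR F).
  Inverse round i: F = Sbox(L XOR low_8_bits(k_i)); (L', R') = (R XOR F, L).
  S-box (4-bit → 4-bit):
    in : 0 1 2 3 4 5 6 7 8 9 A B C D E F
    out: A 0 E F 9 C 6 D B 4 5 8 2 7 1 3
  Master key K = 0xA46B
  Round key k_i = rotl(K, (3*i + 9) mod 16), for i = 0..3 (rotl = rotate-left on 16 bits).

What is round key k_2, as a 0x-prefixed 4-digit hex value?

0xD235

K = 0xA46B
k_0 = rotl(K, (3*0+9) mod 16) = rotl(K, 9) = 0xD748
k_1 = rotl(K, (3*1+9) mod 16) = rotl(K, 12) = 0xBA46
k_2 = rotl(K, (3*2+9) mod 16) = rotl(K, 15) = 0xD235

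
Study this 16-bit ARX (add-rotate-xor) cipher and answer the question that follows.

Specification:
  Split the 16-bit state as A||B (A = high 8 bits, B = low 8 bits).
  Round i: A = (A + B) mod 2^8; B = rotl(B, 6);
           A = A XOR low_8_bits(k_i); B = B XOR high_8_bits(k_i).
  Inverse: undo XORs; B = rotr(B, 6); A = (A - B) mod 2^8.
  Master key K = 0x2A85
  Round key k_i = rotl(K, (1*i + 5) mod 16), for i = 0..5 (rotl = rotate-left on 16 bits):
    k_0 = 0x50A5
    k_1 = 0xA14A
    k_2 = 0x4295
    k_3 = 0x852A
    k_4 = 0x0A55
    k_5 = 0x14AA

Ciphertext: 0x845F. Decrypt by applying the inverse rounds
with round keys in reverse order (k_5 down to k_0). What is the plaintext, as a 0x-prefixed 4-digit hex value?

s_0 = ciphertext = 0x845F
s_1 = InvRound(s_0, k_5) = 0x012D
s_2 = InvRound(s_1, k_4) = 0xB89C
s_3 = InvRound(s_2, k_3) = 0x2E64
s_4 = InvRound(s_3, k_2) = 0x2398
s_5 = InvRound(s_4, k_1) = 0x85E4
s_6 = InvRound(s_5, k_0) = 0x4ED2

0x4ED2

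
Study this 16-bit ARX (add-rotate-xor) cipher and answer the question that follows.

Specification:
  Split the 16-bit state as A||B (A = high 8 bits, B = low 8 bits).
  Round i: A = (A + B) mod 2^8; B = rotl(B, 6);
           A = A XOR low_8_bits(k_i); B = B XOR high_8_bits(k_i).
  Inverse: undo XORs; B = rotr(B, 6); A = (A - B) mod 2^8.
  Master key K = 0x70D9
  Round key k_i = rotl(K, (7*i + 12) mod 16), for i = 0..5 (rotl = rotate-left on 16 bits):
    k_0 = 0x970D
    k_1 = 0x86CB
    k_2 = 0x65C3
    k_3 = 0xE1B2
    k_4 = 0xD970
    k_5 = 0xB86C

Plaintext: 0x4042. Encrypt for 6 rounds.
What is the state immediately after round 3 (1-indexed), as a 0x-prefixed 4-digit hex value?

s_0 = plaintext = 0x4042
s_1 = Round(s_0, k_0) = 0x8F07
s_2 = Round(s_1, k_1) = 0x5D47
s_3 = Round(s_2, k_2) = 0x67B4
s_4 = Round(s_3, k_3) = 0xA9CC
s_5 = Round(s_4, k_4) = 0x05EA
s_6 = Round(s_5, k_5) = 0x8302

0x67B4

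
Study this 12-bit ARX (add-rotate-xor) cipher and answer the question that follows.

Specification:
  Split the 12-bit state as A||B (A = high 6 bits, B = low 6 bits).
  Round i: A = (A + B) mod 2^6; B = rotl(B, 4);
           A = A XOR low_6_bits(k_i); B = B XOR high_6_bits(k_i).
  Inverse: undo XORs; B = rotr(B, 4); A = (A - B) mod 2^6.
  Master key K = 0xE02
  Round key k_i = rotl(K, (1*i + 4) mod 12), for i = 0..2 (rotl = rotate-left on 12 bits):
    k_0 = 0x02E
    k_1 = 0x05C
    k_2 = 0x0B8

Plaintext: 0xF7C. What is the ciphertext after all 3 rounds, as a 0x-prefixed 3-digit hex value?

0x52E

s_0 = plaintext = 0xF7C
s_1 = Round(s_0, k_0) = 0x5CF
s_2 = Round(s_1, k_1) = 0xEB2
s_3 = Round(s_2, k_2) = 0x52E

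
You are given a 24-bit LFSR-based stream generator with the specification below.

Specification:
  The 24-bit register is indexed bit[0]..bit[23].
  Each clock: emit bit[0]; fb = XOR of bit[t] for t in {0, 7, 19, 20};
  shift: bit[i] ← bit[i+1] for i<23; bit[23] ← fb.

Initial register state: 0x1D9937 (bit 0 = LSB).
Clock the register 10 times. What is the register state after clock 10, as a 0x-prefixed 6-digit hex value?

0x65C766

reg_0 = 0x1D9937
clock 1: out=1, reg = 0x8ECC9B
clock 2: out=1, reg = 0xC7664D
clock 3: out=1, reg = 0xE3B326
clock 4: out=0, reg = 0x71D993
clock 5: out=1, reg = 0xB8ECC9
clock 6: out=1, reg = 0x5C7664
clock 7: out=0, reg = 0x2E3B32
clock 8: out=0, reg = 0x971D99
clock 9: out=1, reg = 0xCB8ECC
clock 10: out=0, reg = 0x65C766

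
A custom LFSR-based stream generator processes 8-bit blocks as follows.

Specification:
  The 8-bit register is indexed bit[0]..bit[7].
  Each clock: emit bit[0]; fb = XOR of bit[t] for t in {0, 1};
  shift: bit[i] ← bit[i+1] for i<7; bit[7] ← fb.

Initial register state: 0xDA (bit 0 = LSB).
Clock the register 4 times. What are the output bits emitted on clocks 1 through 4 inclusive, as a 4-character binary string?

reg_0 = 0xDA
clock 1: out=0, reg = 0xED
clock 2: out=1, reg = 0xF6
clock 3: out=0, reg = 0xFB
clock 4: out=1, reg = 0x7D

0101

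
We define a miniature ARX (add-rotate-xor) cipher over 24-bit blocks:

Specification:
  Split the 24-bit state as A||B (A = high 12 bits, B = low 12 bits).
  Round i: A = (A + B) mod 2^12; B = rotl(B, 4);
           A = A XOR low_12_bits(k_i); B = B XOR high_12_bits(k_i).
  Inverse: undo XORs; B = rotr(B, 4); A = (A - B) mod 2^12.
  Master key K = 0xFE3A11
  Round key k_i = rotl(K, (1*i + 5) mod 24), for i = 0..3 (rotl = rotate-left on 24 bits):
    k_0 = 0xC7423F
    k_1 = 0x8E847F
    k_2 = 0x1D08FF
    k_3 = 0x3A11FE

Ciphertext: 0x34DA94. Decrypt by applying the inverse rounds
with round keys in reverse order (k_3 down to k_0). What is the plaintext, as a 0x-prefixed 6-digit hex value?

s_0 = ciphertext = 0x34DA94
s_1 = InvRound(s_0, k_3) = 0xD20593
s_2 = InvRound(s_1, k_2) = 0x29B344
s_3 = InvRound(s_2, k_1) = 0xA2ACBA
s_4 = InvRound(s_3, k_0) = 0xA09E0C

0xA09E0C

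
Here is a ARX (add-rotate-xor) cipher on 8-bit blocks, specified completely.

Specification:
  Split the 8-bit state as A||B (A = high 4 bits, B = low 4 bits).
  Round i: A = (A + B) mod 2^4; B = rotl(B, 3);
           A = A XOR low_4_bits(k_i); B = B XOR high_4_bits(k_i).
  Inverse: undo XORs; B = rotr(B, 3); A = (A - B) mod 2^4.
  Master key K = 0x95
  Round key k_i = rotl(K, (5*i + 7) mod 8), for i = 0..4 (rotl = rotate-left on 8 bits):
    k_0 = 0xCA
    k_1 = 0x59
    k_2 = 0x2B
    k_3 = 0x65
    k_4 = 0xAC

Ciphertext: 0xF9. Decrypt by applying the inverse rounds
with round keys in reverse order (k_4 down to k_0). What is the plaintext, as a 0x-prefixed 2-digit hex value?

s_0 = ciphertext = 0xF9
s_1 = InvRound(s_0, k_4) = 0xD6
s_2 = InvRound(s_1, k_3) = 0x80
s_3 = InvRound(s_2, k_2) = 0xF4
s_4 = InvRound(s_3, k_1) = 0x42
s_5 = InvRound(s_4, k_0) = 0x1D

0x1D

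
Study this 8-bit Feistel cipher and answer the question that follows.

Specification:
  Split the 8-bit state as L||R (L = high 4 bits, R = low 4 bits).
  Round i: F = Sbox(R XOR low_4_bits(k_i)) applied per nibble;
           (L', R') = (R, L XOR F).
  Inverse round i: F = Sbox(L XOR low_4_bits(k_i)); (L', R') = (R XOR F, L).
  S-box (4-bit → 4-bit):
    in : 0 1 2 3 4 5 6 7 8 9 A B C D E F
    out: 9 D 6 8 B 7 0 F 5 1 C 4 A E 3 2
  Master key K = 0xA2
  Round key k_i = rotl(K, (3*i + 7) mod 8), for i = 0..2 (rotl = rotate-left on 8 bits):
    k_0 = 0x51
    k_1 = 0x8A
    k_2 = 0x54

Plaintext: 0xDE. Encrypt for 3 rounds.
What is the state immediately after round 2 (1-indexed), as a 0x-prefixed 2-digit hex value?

0xF9

s_0 = plaintext = 0xDE
s_1 = Round(s_0, k_0) = 0xEF
s_2 = Round(s_1, k_1) = 0xF9
s_3 = Round(s_2, k_2) = 0x91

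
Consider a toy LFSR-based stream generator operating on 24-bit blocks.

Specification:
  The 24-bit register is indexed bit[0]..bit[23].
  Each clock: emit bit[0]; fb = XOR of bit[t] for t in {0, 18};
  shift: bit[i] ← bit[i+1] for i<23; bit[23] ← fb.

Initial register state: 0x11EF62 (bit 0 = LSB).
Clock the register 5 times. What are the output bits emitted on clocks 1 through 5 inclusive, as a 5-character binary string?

reg_0 = 0x11EF62
clock 1: out=0, reg = 0x08F7B1
clock 2: out=1, reg = 0x847BD8
clock 3: out=0, reg = 0xC23DEC
clock 4: out=0, reg = 0x611EF6
clock 5: out=0, reg = 0x308F7B

01000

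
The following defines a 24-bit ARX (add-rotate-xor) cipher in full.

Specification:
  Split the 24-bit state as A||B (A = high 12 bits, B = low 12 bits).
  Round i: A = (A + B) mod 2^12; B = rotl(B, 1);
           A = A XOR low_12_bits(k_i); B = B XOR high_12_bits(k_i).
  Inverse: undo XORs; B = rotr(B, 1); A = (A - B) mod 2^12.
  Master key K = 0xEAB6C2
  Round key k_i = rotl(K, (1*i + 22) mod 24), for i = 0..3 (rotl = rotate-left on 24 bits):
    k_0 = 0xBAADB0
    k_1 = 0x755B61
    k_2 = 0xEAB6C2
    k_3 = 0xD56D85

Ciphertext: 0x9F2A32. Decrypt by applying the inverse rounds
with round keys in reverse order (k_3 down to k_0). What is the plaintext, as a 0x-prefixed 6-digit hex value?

0xEFB3A3

s_0 = ciphertext = 0x9F2A32
s_1 = InvRound(s_0, k_3) = 0x0C53B2
s_2 = InvRound(s_1, k_2) = 0x77BE8C
s_3 = InvRound(s_2, k_1) = 0xF2ECEC
s_4 = InvRound(s_3, k_0) = 0xEFB3A3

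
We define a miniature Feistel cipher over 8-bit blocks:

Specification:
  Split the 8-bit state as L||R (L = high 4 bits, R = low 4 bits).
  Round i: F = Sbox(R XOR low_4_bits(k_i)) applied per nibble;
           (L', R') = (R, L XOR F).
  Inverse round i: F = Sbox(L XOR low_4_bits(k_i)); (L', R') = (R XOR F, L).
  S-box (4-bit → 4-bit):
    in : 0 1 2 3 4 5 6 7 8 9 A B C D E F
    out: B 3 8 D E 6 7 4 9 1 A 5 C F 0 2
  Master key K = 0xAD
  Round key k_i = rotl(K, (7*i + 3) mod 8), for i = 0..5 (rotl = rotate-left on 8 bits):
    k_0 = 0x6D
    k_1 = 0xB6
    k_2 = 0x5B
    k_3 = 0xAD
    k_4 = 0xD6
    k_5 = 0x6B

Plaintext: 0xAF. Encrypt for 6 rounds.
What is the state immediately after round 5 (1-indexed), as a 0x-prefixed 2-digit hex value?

s_0 = plaintext = 0xAF
s_1 = Round(s_0, k_0) = 0xF2
s_2 = Round(s_1, k_1) = 0x21
s_3 = Round(s_2, k_2) = 0x18
s_4 = Round(s_3, k_3) = 0x87
s_5 = Round(s_4, k_4) = 0x7B
s_6 = Round(s_5, k_5) = 0xBC

0x7B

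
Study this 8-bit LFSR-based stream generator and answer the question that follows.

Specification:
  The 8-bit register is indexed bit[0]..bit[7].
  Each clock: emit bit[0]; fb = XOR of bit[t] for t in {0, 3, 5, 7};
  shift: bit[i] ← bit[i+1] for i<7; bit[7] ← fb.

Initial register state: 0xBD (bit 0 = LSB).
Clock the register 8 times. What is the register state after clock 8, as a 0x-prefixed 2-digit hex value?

0x6A

reg_0 = 0xBD
clock 1: out=1, reg = 0x5E
clock 2: out=0, reg = 0xAF
clock 3: out=1, reg = 0x57
clock 4: out=1, reg = 0xAB
clock 5: out=1, reg = 0x55
clock 6: out=1, reg = 0xAA
clock 7: out=0, reg = 0xD5
clock 8: out=1, reg = 0x6A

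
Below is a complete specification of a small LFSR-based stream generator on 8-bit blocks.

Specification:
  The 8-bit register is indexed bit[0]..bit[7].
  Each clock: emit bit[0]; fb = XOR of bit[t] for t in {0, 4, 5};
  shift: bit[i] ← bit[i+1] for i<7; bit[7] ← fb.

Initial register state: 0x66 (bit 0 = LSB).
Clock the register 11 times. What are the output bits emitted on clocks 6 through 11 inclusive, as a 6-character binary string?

110110

reg_0 = 0x66
clock 1: out=0, reg = 0xB3
clock 2: out=1, reg = 0xD9
clock 3: out=1, reg = 0x6C
clock 4: out=0, reg = 0xB6
clock 5: out=0, reg = 0x5B
clock 6: out=1, reg = 0x2D
clock 7: out=1, reg = 0x16
clock 8: out=0, reg = 0x8B
clock 9: out=1, reg = 0xC5
clock 10: out=1, reg = 0xE2
clock 11: out=0, reg = 0xF1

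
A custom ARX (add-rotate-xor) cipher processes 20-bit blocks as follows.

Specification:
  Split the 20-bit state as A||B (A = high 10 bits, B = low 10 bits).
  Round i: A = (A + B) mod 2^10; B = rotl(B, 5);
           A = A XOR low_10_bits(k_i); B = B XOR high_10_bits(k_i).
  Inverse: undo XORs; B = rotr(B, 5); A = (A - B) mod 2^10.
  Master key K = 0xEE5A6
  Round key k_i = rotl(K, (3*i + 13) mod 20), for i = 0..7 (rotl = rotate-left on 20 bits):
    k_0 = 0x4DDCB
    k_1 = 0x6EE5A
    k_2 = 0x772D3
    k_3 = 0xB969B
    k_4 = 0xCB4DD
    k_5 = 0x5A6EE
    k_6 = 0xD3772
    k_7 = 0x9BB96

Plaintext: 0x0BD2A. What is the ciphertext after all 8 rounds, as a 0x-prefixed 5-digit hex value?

0x8E017

s_0 = plaintext = 0x0BD2A
s_1 = Round(s_0, k_0) = 0x2487E
s_2 = Round(s_1, k_1) = 0xD2A78
s_3 = Round(s_2, k_2) = 0xC46CF
s_4 = Round(s_3, k_3) = 0xDEF13
s_5 = Round(s_4, k_4) = 0x94D55
s_6 = Round(s_5, k_5) = 0x51BC3
s_7 = Round(s_6, k_6) = 0x9EF33
s_8 = Round(s_7, k_7) = 0x8E017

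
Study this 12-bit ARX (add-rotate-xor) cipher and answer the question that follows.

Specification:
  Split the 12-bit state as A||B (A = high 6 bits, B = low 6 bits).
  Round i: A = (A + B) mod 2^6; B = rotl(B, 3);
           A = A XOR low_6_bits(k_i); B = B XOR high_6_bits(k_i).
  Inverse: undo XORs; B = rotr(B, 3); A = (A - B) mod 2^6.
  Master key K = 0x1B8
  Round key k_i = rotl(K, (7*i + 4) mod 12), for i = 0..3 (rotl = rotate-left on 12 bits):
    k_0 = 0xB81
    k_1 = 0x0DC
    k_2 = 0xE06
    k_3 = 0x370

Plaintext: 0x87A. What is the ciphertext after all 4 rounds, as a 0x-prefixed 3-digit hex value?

s_0 = plaintext = 0x87A
s_1 = Round(s_0, k_0) = 0x6B9
s_2 = Round(s_1, k_1) = 0x3CC
s_3 = Round(s_2, k_2) = 0x759
s_4 = Round(s_3, k_3) = 0x186

0x186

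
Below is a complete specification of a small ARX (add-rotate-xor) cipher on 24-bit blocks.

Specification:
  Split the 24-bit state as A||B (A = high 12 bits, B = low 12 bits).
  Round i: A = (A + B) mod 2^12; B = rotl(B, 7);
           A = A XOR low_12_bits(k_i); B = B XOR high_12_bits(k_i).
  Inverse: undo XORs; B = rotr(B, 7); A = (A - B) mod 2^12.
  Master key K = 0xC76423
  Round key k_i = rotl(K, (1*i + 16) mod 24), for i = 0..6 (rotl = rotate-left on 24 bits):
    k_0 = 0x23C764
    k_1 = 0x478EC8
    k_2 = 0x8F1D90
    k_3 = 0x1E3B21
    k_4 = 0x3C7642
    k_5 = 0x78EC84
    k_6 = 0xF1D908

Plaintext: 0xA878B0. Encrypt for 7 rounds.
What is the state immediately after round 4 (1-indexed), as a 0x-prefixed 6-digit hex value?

s_0 = plaintext = 0xA878B0
s_1 = Round(s_0, k_0) = 0x453A79
s_2 = Round(s_1, k_1) = 0x0048AB
s_3 = Round(s_2, k_2) = 0x53FD34
s_4 = Round(s_3, k_3) = 0x952B8A
s_5 = Round(s_4, k_4) = 0x29E69B
s_6 = Round(s_5, k_5) = 0x5BDA3A
s_7 = Round(s_6, k_6) = 0x6FF24C

0x952B8A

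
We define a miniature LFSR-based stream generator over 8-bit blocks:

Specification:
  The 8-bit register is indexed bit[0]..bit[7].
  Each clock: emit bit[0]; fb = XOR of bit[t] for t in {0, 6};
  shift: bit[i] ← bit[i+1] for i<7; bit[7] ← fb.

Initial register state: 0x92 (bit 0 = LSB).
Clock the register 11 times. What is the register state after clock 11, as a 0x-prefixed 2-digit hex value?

reg_0 = 0x92
clock 1: out=0, reg = 0x49
clock 2: out=1, reg = 0x24
clock 3: out=0, reg = 0x12
clock 4: out=0, reg = 0x09
clock 5: out=1, reg = 0x84
clock 6: out=0, reg = 0x42
clock 7: out=0, reg = 0xA1
clock 8: out=1, reg = 0xD0
clock 9: out=0, reg = 0xE8
clock 10: out=0, reg = 0xF4
clock 11: out=0, reg = 0xFA

0xFA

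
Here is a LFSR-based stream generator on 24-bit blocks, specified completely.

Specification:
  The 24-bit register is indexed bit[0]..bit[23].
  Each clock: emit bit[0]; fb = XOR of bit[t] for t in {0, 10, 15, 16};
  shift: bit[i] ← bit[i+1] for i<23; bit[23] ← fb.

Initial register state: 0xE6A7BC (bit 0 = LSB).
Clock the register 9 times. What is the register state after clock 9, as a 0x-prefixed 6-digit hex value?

reg_0 = 0xE6A7BC
clock 1: out=0, reg = 0x7353DE
clock 2: out=0, reg = 0xB9A9EF
clock 3: out=1, reg = 0xDCD4F7
clock 4: out=1, reg = 0xEE6A7B
clock 5: out=1, reg = 0xF7353D
clock 6: out=1, reg = 0xFB9A9E
clock 7: out=0, reg = 0x7DCD4F
clock 8: out=1, reg = 0x3EE6A7
clock 9: out=1, reg = 0x9F7353

0x9F7353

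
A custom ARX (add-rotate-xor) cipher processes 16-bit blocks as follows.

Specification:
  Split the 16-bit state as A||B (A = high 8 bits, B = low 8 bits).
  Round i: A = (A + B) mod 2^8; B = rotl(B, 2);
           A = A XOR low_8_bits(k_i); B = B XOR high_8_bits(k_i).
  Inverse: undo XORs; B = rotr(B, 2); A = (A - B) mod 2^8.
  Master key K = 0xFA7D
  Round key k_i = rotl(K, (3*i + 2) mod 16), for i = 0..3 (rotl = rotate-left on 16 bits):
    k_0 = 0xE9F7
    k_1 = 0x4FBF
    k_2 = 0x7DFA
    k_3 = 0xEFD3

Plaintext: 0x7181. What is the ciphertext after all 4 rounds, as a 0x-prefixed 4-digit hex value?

s_0 = plaintext = 0x7181
s_1 = Round(s_0, k_0) = 0x05EF
s_2 = Round(s_1, k_1) = 0x4BF0
s_3 = Round(s_2, k_2) = 0xC1BE
s_4 = Round(s_3, k_3) = 0xAC15

0xAC15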